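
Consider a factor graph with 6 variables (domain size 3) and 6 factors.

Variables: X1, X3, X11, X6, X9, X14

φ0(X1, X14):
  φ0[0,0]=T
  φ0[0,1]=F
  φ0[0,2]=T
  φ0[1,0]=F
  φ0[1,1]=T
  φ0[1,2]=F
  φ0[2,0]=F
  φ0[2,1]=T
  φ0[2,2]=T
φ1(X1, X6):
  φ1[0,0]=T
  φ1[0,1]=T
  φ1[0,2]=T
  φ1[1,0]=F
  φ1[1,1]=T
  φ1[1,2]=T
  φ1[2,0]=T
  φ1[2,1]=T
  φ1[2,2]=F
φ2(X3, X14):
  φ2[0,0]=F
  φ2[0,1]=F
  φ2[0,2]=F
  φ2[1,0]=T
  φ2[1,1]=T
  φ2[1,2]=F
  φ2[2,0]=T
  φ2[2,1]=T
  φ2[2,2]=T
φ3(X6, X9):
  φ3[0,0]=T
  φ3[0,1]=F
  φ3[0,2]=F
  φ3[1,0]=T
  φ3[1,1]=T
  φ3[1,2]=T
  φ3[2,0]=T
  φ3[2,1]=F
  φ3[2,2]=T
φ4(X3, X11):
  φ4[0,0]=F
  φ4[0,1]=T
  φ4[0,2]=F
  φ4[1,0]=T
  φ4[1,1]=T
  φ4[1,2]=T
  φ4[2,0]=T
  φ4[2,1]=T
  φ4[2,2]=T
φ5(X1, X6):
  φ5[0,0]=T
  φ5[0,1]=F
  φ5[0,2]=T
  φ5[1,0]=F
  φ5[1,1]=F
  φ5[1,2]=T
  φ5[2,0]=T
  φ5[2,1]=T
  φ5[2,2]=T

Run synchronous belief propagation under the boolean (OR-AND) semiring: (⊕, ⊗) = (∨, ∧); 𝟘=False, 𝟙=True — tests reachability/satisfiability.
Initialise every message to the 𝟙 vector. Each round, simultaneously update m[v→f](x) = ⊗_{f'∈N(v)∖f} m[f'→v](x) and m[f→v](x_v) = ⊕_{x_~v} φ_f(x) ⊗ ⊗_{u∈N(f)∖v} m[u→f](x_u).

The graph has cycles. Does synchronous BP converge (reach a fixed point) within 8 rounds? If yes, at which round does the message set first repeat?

init: all messages = 𝟙 over 3 values
r1 m[φ0→X1] = [T, T, T]
r1 m[φ0→X14] = [T, T, T]
r1 m[φ1→X1] = [T, T, T]
r1 m[φ1→X6] = [T, T, T]
r1 m[φ2→X3] = [F, T, T]
r1 m[φ2→X14] = [T, T, T]
r1 m[φ3→X6] = [T, T, T]
r1 m[φ3→X9] = [T, T, T]
r1 m[φ4→X3] = [T, T, T]
r1 m[φ4→X11] = [T, T, T]
r1 m[φ5→X1] = [T, T, T]
r1 m[φ5→X6] = [T, T, T]
r1 m[X1→φ0] = [T, T, T]
r1 m[X1→φ1] = [T, T, T]
r1 m[X1→φ5] = [T, T, T]
r1 m[X3→φ2] = [T, T, T]
r1 m[X3→φ4] = [T, T, T]
r1 m[X11→φ4] = [T, T, T]
r1 m[X6→φ1] = [T, T, T]
r1 m[X6→φ3] = [T, T, T]
r1 m[X6→φ5] = [T, T, T]
r1 m[X9→φ3] = [T, T, T]
r1 m[X14→φ0] = [T, T, T]
r1 m[X14→φ2] = [T, T, T]
r2 m[φ0→X1] = [T, T, T]
r2 m[φ0→X14] = [T, T, T]
r2 m[φ1→X1] = [T, T, T]
r2 m[φ1→X6] = [T, T, T]
r2 m[φ2→X3] = [F, T, T]
r2 m[φ2→X14] = [T, T, T]
r2 m[φ3→X6] = [T, T, T]
r2 m[φ3→X9] = [T, T, T]
r2 m[φ4→X3] = [T, T, T]
r2 m[φ4→X11] = [T, T, T]
r2 m[φ5→X1] = [T, T, T]
r2 m[φ5→X6] = [T, T, T]
r2 m[X1→φ0] = [T, T, T]
r2 m[X1→φ1] = [T, T, T]
r2 m[X1→φ5] = [T, T, T]
r2 m[X3→φ2] = [T, T, T]
r2 m[X3→φ4] = [F, T, T]
r2 m[X11→φ4] = [T, T, T]
r2 m[X6→φ1] = [T, T, T]
r2 m[X6→φ3] = [T, T, T]
r2 m[X6→φ5] = [T, T, T]
r2 m[X9→φ3] = [T, T, T]
r2 m[X14→φ0] = [T, T, T]
r2 m[X14→φ2] = [T, T, T]
r3 m[φ0→X1] = [T, T, T]
r3 m[φ0→X14] = [T, T, T]
r3 m[φ1→X1] = [T, T, T]
r3 m[φ1→X6] = [T, T, T]
r3 m[φ2→X3] = [F, T, T]
r3 m[φ2→X14] = [T, T, T]
r3 m[φ3→X6] = [T, T, T]
r3 m[φ3→X9] = [T, T, T]
r3 m[φ4→X3] = [T, T, T]
r3 m[φ4→X11] = [T, T, T]
r3 m[φ5→X1] = [T, T, T]
r3 m[φ5→X6] = [T, T, T]
r3 m[X1→φ0] = [T, T, T]
r3 m[X1→φ1] = [T, T, T]
r3 m[X1→φ5] = [T, T, T]
r3 m[X3→φ2] = [T, T, T]
r3 m[X3→φ4] = [F, T, T]
r3 m[X11→φ4] = [T, T, T]
r3 m[X6→φ1] = [T, T, T]
r3 m[X6→φ3] = [T, T, T]
r3 m[X6→φ5] = [T, T, T]
r3 m[X9→φ3] = [T, T, T]
r3 m[X14→φ0] = [T, T, T]
r3 m[X14→φ2] = [T, T, T]
fixed point reached at round 3
messages reach a fixed point at round 3

CONVERGED at round 3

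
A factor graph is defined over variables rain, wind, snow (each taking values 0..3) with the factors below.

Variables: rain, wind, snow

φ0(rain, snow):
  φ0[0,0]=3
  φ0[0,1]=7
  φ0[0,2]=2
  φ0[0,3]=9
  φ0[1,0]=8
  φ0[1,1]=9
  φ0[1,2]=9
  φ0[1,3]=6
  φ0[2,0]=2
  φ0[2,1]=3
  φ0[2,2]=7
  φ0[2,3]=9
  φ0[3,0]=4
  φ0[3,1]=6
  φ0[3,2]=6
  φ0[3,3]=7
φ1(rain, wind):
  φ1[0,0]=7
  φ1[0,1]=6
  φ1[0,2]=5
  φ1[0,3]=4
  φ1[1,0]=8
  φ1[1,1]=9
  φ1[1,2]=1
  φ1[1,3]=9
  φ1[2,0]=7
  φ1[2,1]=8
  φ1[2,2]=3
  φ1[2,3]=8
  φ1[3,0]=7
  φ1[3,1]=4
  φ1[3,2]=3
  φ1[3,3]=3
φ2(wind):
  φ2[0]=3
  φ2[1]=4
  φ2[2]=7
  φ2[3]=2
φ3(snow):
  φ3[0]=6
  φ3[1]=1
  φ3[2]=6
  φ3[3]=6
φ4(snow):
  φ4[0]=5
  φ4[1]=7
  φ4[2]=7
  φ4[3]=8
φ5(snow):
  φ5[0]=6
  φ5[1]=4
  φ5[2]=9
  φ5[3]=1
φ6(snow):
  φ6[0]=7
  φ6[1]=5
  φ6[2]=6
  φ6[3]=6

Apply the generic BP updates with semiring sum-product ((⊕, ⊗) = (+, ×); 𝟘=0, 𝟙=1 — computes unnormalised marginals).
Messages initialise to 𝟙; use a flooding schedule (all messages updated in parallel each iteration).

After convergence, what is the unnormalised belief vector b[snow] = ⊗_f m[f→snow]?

b[snow] = [1738800, 284900, 4433940, 737280]

init: all messages = 𝟙 over 4 values
r1 m[φ0→rain] = [21, 32, 21, 23]
r1 m[φ0→snow] = [17, 25, 24, 31]
r1 m[φ1→rain] = [22, 27, 26, 17]
r1 m[φ1→wind] = [29, 27, 12, 24]
r1 m[φ2→wind] = [3, 4, 7, 2]
r1 m[φ3→snow] = [6, 1, 6, 6]
r1 m[φ4→snow] = [5, 7, 7, 8]
r1 m[φ5→snow] = [6, 4, 9, 1]
r1 m[φ6→snow] = [7, 5, 6, 6]
r1 m[rain→φ0] = [1, 1, 1, 1]
r1 m[rain→φ1] = [1, 1, 1, 1]
r1 m[wind→φ1] = [1, 1, 1, 1]
r1 m[wind→φ2] = [1, 1, 1, 1]
r1 m[snow→φ0] = [1, 1, 1, 1]
r1 m[snow→φ3] = [1, 1, 1, 1]
r1 m[snow→φ4] = [1, 1, 1, 1]
r1 m[snow→φ5] = [1, 1, 1, 1]
r1 m[snow→φ6] = [1, 1, 1, 1]
r2 m[φ0→rain] = [21, 32, 21, 23]
r2 m[φ0→snow] = [17, 25, 24, 31]
r2 m[φ1→rain] = [22, 27, 26, 17]
r2 m[φ1→wind] = [29, 27, 12, 24]
r2 m[φ2→wind] = [3, 4, 7, 2]
r2 m[φ3→snow] = [6, 1, 6, 6]
r2 m[φ4→snow] = [5, 7, 7, 8]
r2 m[φ5→snow] = [6, 4, 9, 1]
r2 m[φ6→snow] = [7, 5, 6, 6]
r2 m[rain→φ0] = [22, 27, 26, 17]
r2 m[rain→φ1] = [21, 32, 21, 23]
r2 m[wind→φ1] = [3, 4, 7, 2]
r2 m[wind→φ2] = [29, 27, 12, 24]
r2 m[snow→φ0] = [1260, 140, 2268, 288]
r2 m[snow→φ3] = [3570, 3500, 9072, 1488]
r2 m[snow→φ4] = [4284, 500, 7776, 1116]
r2 m[snow→φ5] = [3570, 875, 6048, 8928]
r2 m[snow→φ6] = [3060, 700, 9072, 1488]
r3 m[φ0→rain] = [11888, 33480, 21408, 21504]
r3 m[φ0→snow] = [402, 577, 571, 713]
r3 m[φ1→rain] = [88, 85, 90, 64]
r3 m[φ1→wind] = [711, 674, 269, 609]
r3 m[φ2→wind] = [3, 4, 7, 2]
r3 m[φ3→snow] = [6, 1, 6, 6]
r3 m[φ4→snow] = [5, 7, 7, 8]
r3 m[φ5→snow] = [6, 4, 9, 1]
r3 m[φ6→snow] = [7, 5, 6, 6]
r3 m[rain→φ0] = [22, 27, 26, 17]
r3 m[rain→φ1] = [21, 32, 21, 23]
r3 m[wind→φ1] = [3, 4, 7, 2]
r3 m[wind→φ2] = [29, 27, 12, 24]
r3 m[snow→φ0] = [1260, 140, 2268, 288]
r3 m[snow→φ3] = [3570, 3500, 9072, 1488]
r3 m[snow→φ4] = [4284, 500, 7776, 1116]
r3 m[snow→φ5] = [3570, 875, 6048, 8928]
r3 m[snow→φ6] = [3060, 700, 9072, 1488]
r4 m[φ0→rain] = [11888, 33480, 21408, 21504]
r4 m[φ0→snow] = [402, 577, 571, 713]
r4 m[φ1→rain] = [88, 85, 90, 64]
r4 m[φ1→wind] = [711, 674, 269, 609]
r4 m[φ2→wind] = [3, 4, 7, 2]
r4 m[φ3→snow] = [6, 1, 6, 6]
r4 m[φ4→snow] = [5, 7, 7, 8]
r4 m[φ5→snow] = [6, 4, 9, 1]
r4 m[φ6→snow] = [7, 5, 6, 6]
r4 m[rain→φ0] = [88, 85, 90, 64]
r4 m[rain→φ1] = [11888, 33480, 21408, 21504]
r4 m[wind→φ1] = [3, 4, 7, 2]
r4 m[wind→φ2] = [711, 674, 269, 609]
r4 m[snow→φ0] = [1260, 140, 2268, 288]
r4 m[snow→φ3] = [84420, 80780, 215838, 34224]
r4 m[snow→φ4] = [101304, 11540, 185004, 25668]
r4 m[snow→φ5] = [84420, 20195, 143892, 205344]
r4 m[snow→φ6] = [72360, 16156, 215838, 34224]
r5 m[φ0→rain] = [11888, 33480, 21408, 21504]
r5 m[φ0→snow] = [1380, 2035, 1955, 2560]
r5 m[φ1→rain] = [88, 85, 90, 64]
r5 m[φ1→wind] = [651440, 629928, 221656, 584648]
r5 m[φ2→wind] = [3, 4, 7, 2]
r5 m[φ3→snow] = [6, 1, 6, 6]
r5 m[φ4→snow] = [5, 7, 7, 8]
r5 m[φ5→snow] = [6, 4, 9, 1]
r5 m[φ6→snow] = [7, 5, 6, 6]
r5 m[rain→φ0] = [88, 85, 90, 64]
r5 m[rain→φ1] = [11888, 33480, 21408, 21504]
r5 m[wind→φ1] = [3, 4, 7, 2]
r5 m[wind→φ2] = [711, 674, 269, 609]
r5 m[snow→φ0] = [1260, 140, 2268, 288]
r5 m[snow→φ3] = [84420, 80780, 215838, 34224]
r5 m[snow→φ4] = [101304, 11540, 185004, 25668]
r5 m[snow→φ5] = [84420, 20195, 143892, 205344]
r5 m[snow→φ6] = [72360, 16156, 215838, 34224]
r6 m[φ0→rain] = [11888, 33480, 21408, 21504]
r6 m[φ0→snow] = [1380, 2035, 1955, 2560]
r6 m[φ1→rain] = [88, 85, 90, 64]
r6 m[φ1→wind] = [651440, 629928, 221656, 584648]
r6 m[φ2→wind] = [3, 4, 7, 2]
r6 m[φ3→snow] = [6, 1, 6, 6]
r6 m[φ4→snow] = [5, 7, 7, 8]
r6 m[φ5→snow] = [6, 4, 9, 1]
r6 m[φ6→snow] = [7, 5, 6, 6]
r6 m[rain→φ0] = [88, 85, 90, 64]
r6 m[rain→φ1] = [11888, 33480, 21408, 21504]
r6 m[wind→φ1] = [3, 4, 7, 2]
r6 m[wind→φ2] = [651440, 629928, 221656, 584648]
r6 m[snow→φ0] = [1260, 140, 2268, 288]
r6 m[snow→φ3] = [289800, 284900, 738990, 122880]
r6 m[snow→φ4] = [347760, 40700, 633420, 92160]
r6 m[snow→φ5] = [289800, 71225, 492660, 737280]
r6 m[snow→φ6] = [248400, 56980, 738990, 122880]
r7 m[φ0→rain] = [11888, 33480, 21408, 21504]
r7 m[φ0→snow] = [1380, 2035, 1955, 2560]
r7 m[φ1→rain] = [88, 85, 90, 64]
r7 m[φ1→wind] = [651440, 629928, 221656, 584648]
r7 m[φ2→wind] = [3, 4, 7, 2]
r7 m[φ3→snow] = [6, 1, 6, 6]
r7 m[φ4→snow] = [5, 7, 7, 8]
r7 m[φ5→snow] = [6, 4, 9, 1]
r7 m[φ6→snow] = [7, 5, 6, 6]
r7 m[rain→φ0] = [88, 85, 90, 64]
r7 m[rain→φ1] = [11888, 33480, 21408, 21504]
r7 m[wind→φ1] = [3, 4, 7, 2]
r7 m[wind→φ2] = [651440, 629928, 221656, 584648]
r7 m[snow→φ0] = [1260, 140, 2268, 288]
r7 m[snow→φ3] = [289800, 284900, 738990, 122880]
r7 m[snow→φ4] = [347760, 40700, 633420, 92160]
r7 m[snow→φ5] = [289800, 71225, 492660, 737280]
r7 m[snow→φ6] = [248400, 56980, 738990, 122880]
fixed point reached at round 7
b[snow] = ⊗ incoming = [1738800, 284900, 4433940, 737280]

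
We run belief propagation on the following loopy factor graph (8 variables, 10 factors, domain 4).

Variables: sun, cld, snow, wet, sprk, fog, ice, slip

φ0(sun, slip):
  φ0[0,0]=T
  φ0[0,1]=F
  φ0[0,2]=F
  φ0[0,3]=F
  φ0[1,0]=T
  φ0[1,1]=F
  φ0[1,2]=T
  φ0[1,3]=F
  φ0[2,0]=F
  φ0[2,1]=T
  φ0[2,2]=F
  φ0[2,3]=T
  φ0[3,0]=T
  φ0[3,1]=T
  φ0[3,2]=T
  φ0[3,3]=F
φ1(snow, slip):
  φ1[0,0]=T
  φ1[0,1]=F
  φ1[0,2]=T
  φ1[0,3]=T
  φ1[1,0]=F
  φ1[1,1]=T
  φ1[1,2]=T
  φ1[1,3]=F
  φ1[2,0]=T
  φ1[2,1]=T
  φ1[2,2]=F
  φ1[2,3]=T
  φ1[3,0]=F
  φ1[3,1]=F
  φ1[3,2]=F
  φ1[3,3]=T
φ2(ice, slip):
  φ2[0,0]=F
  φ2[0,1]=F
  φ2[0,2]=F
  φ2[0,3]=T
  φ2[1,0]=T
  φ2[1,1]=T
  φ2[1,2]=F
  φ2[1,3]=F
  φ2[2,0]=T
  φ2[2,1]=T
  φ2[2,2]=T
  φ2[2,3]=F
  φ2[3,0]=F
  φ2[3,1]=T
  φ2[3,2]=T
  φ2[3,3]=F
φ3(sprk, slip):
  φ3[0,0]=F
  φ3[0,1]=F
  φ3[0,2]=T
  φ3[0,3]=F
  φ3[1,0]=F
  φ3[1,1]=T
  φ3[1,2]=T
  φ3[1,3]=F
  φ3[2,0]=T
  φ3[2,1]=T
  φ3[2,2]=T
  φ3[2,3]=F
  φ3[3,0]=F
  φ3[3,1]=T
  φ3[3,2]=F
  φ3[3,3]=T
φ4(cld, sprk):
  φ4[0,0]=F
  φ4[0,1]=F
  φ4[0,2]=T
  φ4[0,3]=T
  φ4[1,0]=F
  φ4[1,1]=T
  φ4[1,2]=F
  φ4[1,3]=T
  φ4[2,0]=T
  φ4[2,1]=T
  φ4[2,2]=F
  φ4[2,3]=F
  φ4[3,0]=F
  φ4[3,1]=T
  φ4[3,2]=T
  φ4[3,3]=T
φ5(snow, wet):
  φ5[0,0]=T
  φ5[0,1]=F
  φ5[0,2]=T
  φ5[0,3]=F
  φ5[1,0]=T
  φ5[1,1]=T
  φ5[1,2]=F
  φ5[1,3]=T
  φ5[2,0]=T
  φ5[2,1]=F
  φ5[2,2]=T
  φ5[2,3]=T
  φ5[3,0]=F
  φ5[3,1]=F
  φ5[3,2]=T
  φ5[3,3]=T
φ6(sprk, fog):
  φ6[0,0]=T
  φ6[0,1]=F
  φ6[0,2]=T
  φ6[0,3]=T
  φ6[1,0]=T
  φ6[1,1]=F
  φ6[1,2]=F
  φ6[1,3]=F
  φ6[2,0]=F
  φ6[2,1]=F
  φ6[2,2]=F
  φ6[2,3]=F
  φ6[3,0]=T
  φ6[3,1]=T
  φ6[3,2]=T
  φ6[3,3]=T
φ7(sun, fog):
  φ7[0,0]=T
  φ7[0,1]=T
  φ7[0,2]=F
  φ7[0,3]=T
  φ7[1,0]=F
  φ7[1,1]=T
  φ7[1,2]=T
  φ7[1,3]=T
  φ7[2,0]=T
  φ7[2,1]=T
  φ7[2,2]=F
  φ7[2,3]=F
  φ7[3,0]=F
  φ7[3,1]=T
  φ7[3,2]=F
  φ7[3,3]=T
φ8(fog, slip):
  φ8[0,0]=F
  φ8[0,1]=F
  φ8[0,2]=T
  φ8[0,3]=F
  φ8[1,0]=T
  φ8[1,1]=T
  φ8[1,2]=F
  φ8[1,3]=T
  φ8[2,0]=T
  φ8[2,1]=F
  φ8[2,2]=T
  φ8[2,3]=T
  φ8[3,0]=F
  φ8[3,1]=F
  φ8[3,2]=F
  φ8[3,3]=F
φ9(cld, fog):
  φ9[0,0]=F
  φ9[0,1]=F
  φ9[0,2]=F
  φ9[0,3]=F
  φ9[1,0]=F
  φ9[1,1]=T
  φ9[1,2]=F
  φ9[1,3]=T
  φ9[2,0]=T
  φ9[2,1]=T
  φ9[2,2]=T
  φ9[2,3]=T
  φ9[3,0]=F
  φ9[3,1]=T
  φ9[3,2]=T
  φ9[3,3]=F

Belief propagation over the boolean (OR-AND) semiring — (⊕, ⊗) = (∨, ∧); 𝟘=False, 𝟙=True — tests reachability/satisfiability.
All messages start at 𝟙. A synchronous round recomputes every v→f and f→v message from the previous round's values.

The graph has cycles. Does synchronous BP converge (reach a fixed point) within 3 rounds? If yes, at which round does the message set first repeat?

init: all messages = 𝟙 over 4 values
r1 m[φ0→sun] = [T, T, T, T]
r1 m[φ0→slip] = [T, T, T, T]
r1 m[φ1→snow] = [T, T, T, T]
r1 m[φ1→slip] = [T, T, T, T]
r1 m[φ2→ice] = [T, T, T, T]
r1 m[φ2→slip] = [T, T, T, T]
r1 m[φ3→sprk] = [T, T, T, T]
r1 m[φ3→slip] = [T, T, T, T]
r1 m[φ4→cld] = [T, T, T, T]
r1 m[φ4→sprk] = [T, T, T, T]
r1 m[φ5→snow] = [T, T, T, T]
r1 m[φ5→wet] = [T, T, T, T]
r1 m[φ6→sprk] = [T, T, F, T]
r1 m[φ6→fog] = [T, T, T, T]
r1 m[φ7→sun] = [T, T, T, T]
r1 m[φ7→fog] = [T, T, T, T]
r1 m[φ8→fog] = [T, T, T, F]
r1 m[φ8→slip] = [T, T, T, T]
r1 m[φ9→cld] = [F, T, T, T]
r1 m[φ9→fog] = [T, T, T, T]
r1 m[sun→φ0] = [T, T, T, T]
r1 m[sun→φ7] = [T, T, T, T]
r1 m[cld→φ4] = [T, T, T, T]
r1 m[cld→φ9] = [T, T, T, T]
r1 m[snow→φ1] = [T, T, T, T]
r1 m[snow→φ5] = [T, T, T, T]
r1 m[wet→φ5] = [T, T, T, T]
r1 m[sprk→φ3] = [T, T, T, T]
r1 m[sprk→φ4] = [T, T, T, T]
r1 m[sprk→φ6] = [T, T, T, T]
r1 m[fog→φ6] = [T, T, T, T]
r1 m[fog→φ7] = [T, T, T, T]
r1 m[fog→φ8] = [T, T, T, T]
r1 m[fog→φ9] = [T, T, T, T]
r1 m[ice→φ2] = [T, T, T, T]
r1 m[slip→φ0] = [T, T, T, T]
r1 m[slip→φ1] = [T, T, T, T]
r1 m[slip→φ2] = [T, T, T, T]
r1 m[slip→φ3] = [T, T, T, T]
r1 m[slip→φ8] = [T, T, T, T]
r2 m[φ0→sun] = [T, T, T, T]
r2 m[φ0→slip] = [T, T, T, T]
r2 m[φ1→snow] = [T, T, T, T]
r2 m[φ1→slip] = [T, T, T, T]
r2 m[φ2→ice] = [T, T, T, T]
r2 m[φ2→slip] = [T, T, T, T]
r2 m[φ3→sprk] = [T, T, T, T]
r2 m[φ3→slip] = [T, T, T, T]
r2 m[φ4→cld] = [T, T, T, T]
r2 m[φ4→sprk] = [T, T, T, T]
r2 m[φ5→snow] = [T, T, T, T]
r2 m[φ5→wet] = [T, T, T, T]
r2 m[φ6→sprk] = [T, T, F, T]
r2 m[φ6→fog] = [T, T, T, T]
r2 m[φ7→sun] = [T, T, T, T]
r2 m[φ7→fog] = [T, T, T, T]
r2 m[φ8→fog] = [T, T, T, F]
r2 m[φ8→slip] = [T, T, T, T]
r2 m[φ9→cld] = [F, T, T, T]
r2 m[φ9→fog] = [T, T, T, T]
r2 m[sun→φ0] = [T, T, T, T]
r2 m[sun→φ7] = [T, T, T, T]
r2 m[cld→φ4] = [F, T, T, T]
r2 m[cld→φ9] = [T, T, T, T]
r2 m[snow→φ1] = [T, T, T, T]
r2 m[snow→φ5] = [T, T, T, T]
r2 m[wet→φ5] = [T, T, T, T]
r2 m[sprk→φ3] = [T, T, F, T]
r2 m[sprk→φ4] = [T, T, F, T]
r2 m[sprk→φ6] = [T, T, T, T]
r2 m[fog→φ6] = [T, T, T, F]
r2 m[fog→φ7] = [T, T, T, F]
r2 m[fog→φ8] = [T, T, T, T]
r2 m[fog→φ9] = [T, T, T, F]
r2 m[ice→φ2] = [T, T, T, T]
r2 m[slip→φ0] = [T, T, T, T]
r2 m[slip→φ1] = [T, T, T, T]
r2 m[slip→φ2] = [T, T, T, T]
r2 m[slip→φ3] = [T, T, T, T]
r2 m[slip→φ8] = [T, T, T, T]
r3 m[φ0→sun] = [T, T, T, T]
r3 m[φ0→slip] = [T, T, T, T]
r3 m[φ1→snow] = [T, T, T, T]
r3 m[φ1→slip] = [T, T, T, T]
r3 m[φ2→ice] = [T, T, T, T]
r3 m[φ2→slip] = [T, T, T, T]
r3 m[φ3→sprk] = [T, T, T, T]
r3 m[φ3→slip] = [F, T, T, T]
r3 m[φ4→cld] = [T, T, T, T]
r3 m[φ4→sprk] = [T, T, T, T]
r3 m[φ5→snow] = [T, T, T, T]
r3 m[φ5→wet] = [T, T, T, T]
r3 m[φ6→sprk] = [T, T, F, T]
r3 m[φ6→fog] = [T, T, T, T]
r3 m[φ7→sun] = [T, T, T, T]
r3 m[φ7→fog] = [T, T, T, T]
r3 m[φ8→fog] = [T, T, T, F]
r3 m[φ8→slip] = [T, T, T, T]
r3 m[φ9→cld] = [F, T, T, T]
r3 m[φ9→fog] = [T, T, T, T]
r3 m[sun→φ0] = [T, T, T, T]
r3 m[sun→φ7] = [T, T, T, T]
r3 m[cld→φ4] = [F, T, T, T]
r3 m[cld→φ9] = [T, T, T, T]
r3 m[snow→φ1] = [T, T, T, T]
r3 m[snow→φ5] = [T, T, T, T]
r3 m[wet→φ5] = [T, T, T, T]
r3 m[sprk→φ3] = [T, T, F, T]
r3 m[sprk→φ4] = [T, T, F, T]
r3 m[sprk→φ6] = [T, T, T, T]
r3 m[fog→φ6] = [T, T, T, F]
r3 m[fog→φ7] = [T, T, T, F]
r3 m[fog→φ8] = [T, T, T, T]
r3 m[fog→φ9] = [T, T, T, F]
r3 m[ice→φ2] = [T, T, T, T]
r3 m[slip→φ0] = [T, T, T, T]
r3 m[slip→φ1] = [T, T, T, T]
r3 m[slip→φ2] = [T, T, T, T]
r3 m[slip→φ3] = [T, T, T, T]
r3 m[slip→φ8] = [T, T, T, T]
no fixed point within 3 rounds

NOT CONVERGED within 3 rounds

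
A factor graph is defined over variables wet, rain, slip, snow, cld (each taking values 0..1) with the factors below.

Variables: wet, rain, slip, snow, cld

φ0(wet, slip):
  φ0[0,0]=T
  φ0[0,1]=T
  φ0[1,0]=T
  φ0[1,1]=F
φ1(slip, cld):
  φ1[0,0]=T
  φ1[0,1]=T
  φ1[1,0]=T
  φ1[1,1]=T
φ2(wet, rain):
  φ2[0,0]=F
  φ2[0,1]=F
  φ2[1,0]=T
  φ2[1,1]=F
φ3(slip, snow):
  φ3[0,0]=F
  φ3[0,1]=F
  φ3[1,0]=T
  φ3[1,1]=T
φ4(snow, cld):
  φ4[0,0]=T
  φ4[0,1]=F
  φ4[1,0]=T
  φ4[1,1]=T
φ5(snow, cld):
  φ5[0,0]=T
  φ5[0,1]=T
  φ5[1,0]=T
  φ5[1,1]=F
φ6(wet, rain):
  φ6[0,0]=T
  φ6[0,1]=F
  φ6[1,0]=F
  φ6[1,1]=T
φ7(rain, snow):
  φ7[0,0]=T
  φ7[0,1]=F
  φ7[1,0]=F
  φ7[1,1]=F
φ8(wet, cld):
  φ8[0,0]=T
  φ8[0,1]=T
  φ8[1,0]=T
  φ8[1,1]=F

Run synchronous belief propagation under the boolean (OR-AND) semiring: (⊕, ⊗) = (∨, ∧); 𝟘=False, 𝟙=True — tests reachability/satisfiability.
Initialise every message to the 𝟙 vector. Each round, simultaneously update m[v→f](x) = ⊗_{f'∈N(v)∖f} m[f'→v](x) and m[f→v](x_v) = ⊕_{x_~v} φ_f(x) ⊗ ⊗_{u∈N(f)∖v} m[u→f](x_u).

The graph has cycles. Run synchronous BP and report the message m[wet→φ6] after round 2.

init: all messages = 𝟙 over 2 values
r1 m[φ0→wet] = [T, T]
r1 m[φ0→slip] = [T, T]
r1 m[φ1→slip] = [T, T]
r1 m[φ1→cld] = [T, T]
r1 m[φ2→wet] = [F, T]
r1 m[φ2→rain] = [T, F]
r1 m[φ3→slip] = [F, T]
r1 m[φ3→snow] = [T, T]
r1 m[φ4→snow] = [T, T]
r1 m[φ4→cld] = [T, T]
r1 m[φ5→snow] = [T, T]
r1 m[φ5→cld] = [T, T]
r1 m[φ6→wet] = [T, T]
r1 m[φ6→rain] = [T, T]
r1 m[φ7→rain] = [T, F]
r1 m[φ7→snow] = [T, F]
r1 m[φ8→wet] = [T, T]
r1 m[φ8→cld] = [T, T]
r1 m[wet→φ0] = [T, T]
r1 m[wet→φ2] = [T, T]
r1 m[wet→φ6] = [T, T]
r1 m[wet→φ8] = [T, T]
r1 m[rain→φ2] = [T, T]
r1 m[rain→φ6] = [T, T]
r1 m[rain→φ7] = [T, T]
r1 m[slip→φ0] = [T, T]
r1 m[slip→φ1] = [T, T]
r1 m[slip→φ3] = [T, T]
r1 m[snow→φ3] = [T, T]
r1 m[snow→φ4] = [T, T]
r1 m[snow→φ5] = [T, T]
r1 m[snow→φ7] = [T, T]
r1 m[cld→φ1] = [T, T]
r1 m[cld→φ4] = [T, T]
r1 m[cld→φ5] = [T, T]
r1 m[cld→φ8] = [T, T]
r2 m[φ0→wet] = [T, T]
r2 m[φ0→slip] = [T, T]
r2 m[φ1→slip] = [T, T]
r2 m[φ1→cld] = [T, T]
r2 m[φ2→wet] = [F, T]
r2 m[φ2→rain] = [T, F]
r2 m[φ3→slip] = [F, T]
r2 m[φ3→snow] = [T, T]
r2 m[φ4→snow] = [T, T]
r2 m[φ4→cld] = [T, T]
r2 m[φ5→snow] = [T, T]
r2 m[φ5→cld] = [T, T]
r2 m[φ6→wet] = [T, T]
r2 m[φ6→rain] = [T, T]
r2 m[φ7→rain] = [T, F]
r2 m[φ7→snow] = [T, F]
r2 m[φ8→wet] = [T, T]
r2 m[φ8→cld] = [T, T]
r2 m[wet→φ0] = [F, T]
r2 m[wet→φ2] = [T, T]
r2 m[wet→φ6] = [F, T]
r2 m[wet→φ8] = [F, T]
r2 m[rain→φ2] = [T, F]
r2 m[rain→φ6] = [T, F]
r2 m[rain→φ7] = [T, F]
r2 m[slip→φ0] = [F, T]
r2 m[slip→φ1] = [F, T]
r2 m[slip→φ3] = [T, T]
r2 m[snow→φ3] = [T, F]
r2 m[snow→φ4] = [T, F]
r2 m[snow→φ5] = [T, F]
r2 m[snow→φ7] = [T, T]
r2 m[cld→φ1] = [T, T]
r2 m[cld→φ4] = [T, T]
r2 m[cld→φ5] = [T, T]
r2 m[cld→φ8] = [T, T]

message @ round 2 = [F, T]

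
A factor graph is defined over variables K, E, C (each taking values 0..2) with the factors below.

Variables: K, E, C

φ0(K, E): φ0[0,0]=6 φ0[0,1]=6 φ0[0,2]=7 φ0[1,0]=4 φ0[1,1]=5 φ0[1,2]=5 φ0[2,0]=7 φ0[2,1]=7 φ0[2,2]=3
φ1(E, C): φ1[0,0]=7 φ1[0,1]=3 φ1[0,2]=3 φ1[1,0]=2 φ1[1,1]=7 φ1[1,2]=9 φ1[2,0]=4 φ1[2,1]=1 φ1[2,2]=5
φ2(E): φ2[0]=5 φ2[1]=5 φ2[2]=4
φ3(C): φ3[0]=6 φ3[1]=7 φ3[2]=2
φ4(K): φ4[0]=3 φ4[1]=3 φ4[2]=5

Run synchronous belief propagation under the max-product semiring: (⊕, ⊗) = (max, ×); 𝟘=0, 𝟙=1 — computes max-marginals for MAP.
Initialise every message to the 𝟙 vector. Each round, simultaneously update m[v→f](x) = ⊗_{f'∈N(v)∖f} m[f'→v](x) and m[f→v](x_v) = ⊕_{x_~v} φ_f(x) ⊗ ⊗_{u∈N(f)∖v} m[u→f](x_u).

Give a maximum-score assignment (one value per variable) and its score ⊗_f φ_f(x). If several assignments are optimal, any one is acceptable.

init: all messages = 𝟙 over 3 values
r1 m[φ0→K] = [7, 5, 7]
r1 m[φ0→E] = [7, 7, 7]
r1 m[φ1→E] = [7, 9, 5]
r1 m[φ1→C] = [7, 7, 9]
r1 m[φ2→E] = [5, 5, 4]
r1 m[φ3→C] = [6, 7, 2]
r1 m[φ4→K] = [3, 3, 5]
r1 m[K→φ0] = [1, 1, 1]
r1 m[K→φ4] = [1, 1, 1]
r1 m[E→φ0] = [1, 1, 1]
r1 m[E→φ1] = [1, 1, 1]
r1 m[E→φ2] = [1, 1, 1]
r1 m[C→φ1] = [1, 1, 1]
r1 m[C→φ3] = [1, 1, 1]
r2 m[φ0→K] = [7, 5, 7]
r2 m[φ0→E] = [7, 7, 7]
r2 m[φ1→E] = [7, 9, 5]
r2 m[φ1→C] = [7, 7, 9]
r2 m[φ2→E] = [5, 5, 4]
r2 m[φ3→C] = [6, 7, 2]
r2 m[φ4→K] = [3, 3, 5]
r2 m[K→φ0] = [3, 3, 5]
r2 m[K→φ4] = [7, 5, 7]
r2 m[E→φ0] = [35, 45, 20]
r2 m[E→φ1] = [35, 35, 28]
r2 m[E→φ2] = [49, 63, 35]
r2 m[C→φ1] = [6, 7, 2]
r2 m[C→φ3] = [7, 7, 9]
r3 m[φ0→K] = [270, 225, 315]
r3 m[φ0→E] = [35, 35, 21]
r3 m[φ1→E] = [42, 49, 24]
r3 m[φ1→C] = [245, 245, 315]
r3 m[φ2→E] = [5, 5, 4]
r3 m[φ3→C] = [6, 7, 2]
r3 m[φ4→K] = [3, 3, 5]
r3 m[K→φ0] = [3, 3, 5]
r3 m[K→φ4] = [7, 5, 7]
r3 m[E→φ0] = [35, 45, 20]
r3 m[E→φ1] = [35, 35, 28]
r3 m[E→φ2] = [49, 63, 35]
r3 m[C→φ1] = [6, 7, 2]
r3 m[C→φ3] = [7, 7, 9]
r4 m[φ0→K] = [270, 225, 315]
r4 m[φ0→E] = [35, 35, 21]
r4 m[φ1→E] = [42, 49, 24]
r4 m[φ1→C] = [245, 245, 315]
r4 m[φ2→E] = [5, 5, 4]
r4 m[φ3→C] = [6, 7, 2]
r4 m[φ4→K] = [3, 3, 5]
r4 m[K→φ0] = [3, 3, 5]
r4 m[K→φ4] = [270, 225, 315]
r4 m[E→φ0] = [210, 245, 96]
r4 m[E→φ1] = [175, 175, 84]
r4 m[E→φ2] = [1470, 1715, 504]
r4 m[C→φ1] = [6, 7, 2]
r4 m[C→φ3] = [245, 245, 315]
r5 m[φ0→K] = [1470, 1225, 1715]
r5 m[φ0→E] = [35, 35, 21]
r5 m[φ1→E] = [42, 49, 24]
r5 m[φ1→C] = [1225, 1225, 1575]
r5 m[φ2→E] = [5, 5, 4]
r5 m[φ3→C] = [6, 7, 2]
r5 m[φ4→K] = [3, 3, 5]
r5 m[K→φ0] = [3, 3, 5]
r5 m[K→φ4] = [270, 225, 315]
r5 m[E→φ0] = [210, 245, 96]
r5 m[E→φ1] = [175, 175, 84]
r5 m[E→φ2] = [1470, 1715, 504]
r5 m[C→φ1] = [6, 7, 2]
r5 m[C→φ3] = [245, 245, 315]
r6 m[φ0→K] = [1470, 1225, 1715]
r6 m[φ0→E] = [35, 35, 21]
r6 m[φ1→E] = [42, 49, 24]
r6 m[φ1→C] = [1225, 1225, 1575]
r6 m[φ2→E] = [5, 5, 4]
r6 m[φ3→C] = [6, 7, 2]
r6 m[φ4→K] = [3, 3, 5]
r6 m[K→φ0] = [3, 3, 5]
r6 m[K→φ4] = [1470, 1225, 1715]
r6 m[E→φ0] = [210, 245, 96]
r6 m[E→φ1] = [175, 175, 84]
r6 m[E→φ2] = [1470, 1715, 504]
r6 m[C→φ1] = [6, 7, 2]
r6 m[C→φ3] = [1225, 1225, 1575]
r7 m[φ0→K] = [1470, 1225, 1715]
r7 m[φ0→E] = [35, 35, 21]
r7 m[φ1→E] = [42, 49, 24]
r7 m[φ1→C] = [1225, 1225, 1575]
r7 m[φ2→E] = [5, 5, 4]
r7 m[φ3→C] = [6, 7, 2]
r7 m[φ4→K] = [3, 3, 5]
r7 m[K→φ0] = [3, 3, 5]
r7 m[K→φ4] = [1470, 1225, 1715]
r7 m[E→φ0] = [210, 245, 96]
r7 m[E→φ1] = [175, 175, 84]
r7 m[E→φ2] = [1470, 1715, 504]
r7 m[C→φ1] = [6, 7, 2]
r7 m[C→φ3] = [1225, 1225, 1575]
fixed point reached at round 7
traceback from K: (K=2, E=1, C=1), score=8575

assignment: (K=2, E=1, C=1); score = 8575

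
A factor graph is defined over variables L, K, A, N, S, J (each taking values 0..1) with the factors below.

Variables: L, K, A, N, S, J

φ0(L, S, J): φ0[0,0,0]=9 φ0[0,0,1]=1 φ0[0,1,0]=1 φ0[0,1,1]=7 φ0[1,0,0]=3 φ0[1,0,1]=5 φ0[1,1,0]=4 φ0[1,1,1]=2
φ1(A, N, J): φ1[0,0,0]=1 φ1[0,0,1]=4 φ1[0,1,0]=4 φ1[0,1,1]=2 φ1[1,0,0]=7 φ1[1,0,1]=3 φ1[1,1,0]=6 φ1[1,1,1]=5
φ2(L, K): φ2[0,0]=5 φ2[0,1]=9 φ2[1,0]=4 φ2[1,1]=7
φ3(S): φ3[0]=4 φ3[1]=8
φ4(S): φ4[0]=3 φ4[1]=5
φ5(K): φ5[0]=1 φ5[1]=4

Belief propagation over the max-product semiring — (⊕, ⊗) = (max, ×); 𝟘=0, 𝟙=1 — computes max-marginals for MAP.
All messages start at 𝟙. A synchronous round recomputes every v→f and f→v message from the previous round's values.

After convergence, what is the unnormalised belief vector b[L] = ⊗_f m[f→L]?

b[L] = [50400, 31360]

init: all messages = 𝟙 over 2 values
r1 m[φ0→L] = [9, 5]
r1 m[φ0→S] = [9, 7]
r1 m[φ0→J] = [9, 7]
r1 m[φ1→A] = [4, 7]
r1 m[φ1→N] = [7, 6]
r1 m[φ1→J] = [7, 5]
r1 m[φ2→L] = [9, 7]
r1 m[φ2→K] = [5, 9]
r1 m[φ3→S] = [4, 8]
r1 m[φ4→S] = [3, 5]
r1 m[φ5→K] = [1, 4]
r1 m[L→φ0] = [1, 1]
r1 m[L→φ2] = [1, 1]
r1 m[K→φ2] = [1, 1]
r1 m[K→φ5] = [1, 1]
r1 m[A→φ1] = [1, 1]
r1 m[N→φ1] = [1, 1]
r1 m[S→φ0] = [1, 1]
r1 m[S→φ3] = [1, 1]
r1 m[S→φ4] = [1, 1]
r1 m[J→φ0] = [1, 1]
r1 m[J→φ1] = [1, 1]
r2 m[φ0→L] = [9, 5]
r2 m[φ0→S] = [9, 7]
r2 m[φ0→J] = [9, 7]
r2 m[φ1→A] = [4, 7]
r2 m[φ1→N] = [7, 6]
r2 m[φ1→J] = [7, 5]
r2 m[φ2→L] = [9, 7]
r2 m[φ2→K] = [5, 9]
r2 m[φ3→S] = [4, 8]
r2 m[φ4→S] = [3, 5]
r2 m[φ5→K] = [1, 4]
r2 m[L→φ0] = [9, 7]
r2 m[L→φ2] = [9, 5]
r2 m[K→φ2] = [1, 4]
r2 m[K→φ5] = [5, 9]
r2 m[A→φ1] = [1, 1]
r2 m[N→φ1] = [1, 1]
r2 m[S→φ0] = [12, 40]
r2 m[S→φ3] = [27, 35]
r2 m[S→φ4] = [36, 56]
r2 m[J→φ0] = [7, 5]
r2 m[J→φ1] = [9, 7]
r3 m[φ0→L] = [1400, 1120]
r3 m[φ0→S] = [567, 315]
r3 m[φ0→J] = [1120, 2520]
r3 m[φ1→A] = [36, 63]
r3 m[φ1→N] = [63, 54]
r3 m[φ1→J] = [7, 5]
r3 m[φ2→L] = [36, 28]
r3 m[φ2→K] = [45, 81]
r3 m[φ3→S] = [4, 8]
r3 m[φ4→S] = [3, 5]
r3 m[φ5→K] = [1, 4]
r3 m[L→φ0] = [9, 7]
r3 m[L→φ2] = [9, 5]
r3 m[K→φ2] = [1, 4]
r3 m[K→φ5] = [5, 9]
r3 m[A→φ1] = [1, 1]
r3 m[N→φ1] = [1, 1]
r3 m[S→φ0] = [12, 40]
r3 m[S→φ3] = [27, 35]
r3 m[S→φ4] = [36, 56]
r3 m[J→φ0] = [7, 5]
r3 m[J→φ1] = [9, 7]
r4 m[φ0→L] = [1400, 1120]
r4 m[φ0→S] = [567, 315]
r4 m[φ0→J] = [1120, 2520]
r4 m[φ1→A] = [36, 63]
r4 m[φ1→N] = [63, 54]
r4 m[φ1→J] = [7, 5]
r4 m[φ2→L] = [36, 28]
r4 m[φ2→K] = [45, 81]
r4 m[φ3→S] = [4, 8]
r4 m[φ4→S] = [3, 5]
r4 m[φ5→K] = [1, 4]
r4 m[L→φ0] = [36, 28]
r4 m[L→φ2] = [1400, 1120]
r4 m[K→φ2] = [1, 4]
r4 m[K→φ5] = [45, 81]
r4 m[A→φ1] = [1, 1]
r4 m[N→φ1] = [1, 1]
r4 m[S→φ0] = [12, 40]
r4 m[S→φ3] = [1701, 1575]
r4 m[S→φ4] = [2268, 2520]
r4 m[J→φ0] = [7, 5]
r4 m[J→φ1] = [1120, 2520]
r5 m[φ0→L] = [1400, 1120]
r5 m[φ0→S] = [2268, 1260]
r5 m[φ0→J] = [4480, 10080]
r5 m[φ1→A] = [10080, 12600]
r5 m[φ1→N] = [10080, 12600]
r5 m[φ1→J] = [7, 5]
r5 m[φ2→L] = [36, 28]
r5 m[φ2→K] = [7000, 12600]
r5 m[φ3→S] = [4, 8]
r5 m[φ4→S] = [3, 5]
r5 m[φ5→K] = [1, 4]
r5 m[L→φ0] = [36, 28]
r5 m[L→φ2] = [1400, 1120]
r5 m[K→φ2] = [1, 4]
r5 m[K→φ5] = [45, 81]
r5 m[A→φ1] = [1, 1]
r5 m[N→φ1] = [1, 1]
r5 m[S→φ0] = [12, 40]
r5 m[S→φ3] = [1701, 1575]
r5 m[S→φ4] = [2268, 2520]
r5 m[J→φ0] = [7, 5]
r5 m[J→φ1] = [1120, 2520]
r6 m[φ0→L] = [1400, 1120]
r6 m[φ0→S] = [2268, 1260]
r6 m[φ0→J] = [4480, 10080]
r6 m[φ1→A] = [10080, 12600]
r6 m[φ1→N] = [10080, 12600]
r6 m[φ1→J] = [7, 5]
r6 m[φ2→L] = [36, 28]
r6 m[φ2→K] = [7000, 12600]
r6 m[φ3→S] = [4, 8]
r6 m[φ4→S] = [3, 5]
r6 m[φ5→K] = [1, 4]
r6 m[L→φ0] = [36, 28]
r6 m[L→φ2] = [1400, 1120]
r6 m[K→φ2] = [1, 4]
r6 m[K→φ5] = [7000, 12600]
r6 m[A→φ1] = [1, 1]
r6 m[N→φ1] = [1, 1]
r6 m[S→φ0] = [12, 40]
r6 m[S→φ3] = [6804, 6300]
r6 m[S→φ4] = [9072, 10080]
r6 m[J→φ0] = [7, 5]
r6 m[J→φ1] = [4480, 10080]
r7 m[φ0→L] = [1400, 1120]
r7 m[φ0→S] = [2268, 1260]
r7 m[φ0→J] = [4480, 10080]
r7 m[φ1→A] = [40320, 50400]
r7 m[φ1→N] = [40320, 50400]
r7 m[φ1→J] = [7, 5]
r7 m[φ2→L] = [36, 28]
r7 m[φ2→K] = [7000, 12600]
r7 m[φ3→S] = [4, 8]
r7 m[φ4→S] = [3, 5]
r7 m[φ5→K] = [1, 4]
r7 m[L→φ0] = [36, 28]
r7 m[L→φ2] = [1400, 1120]
r7 m[K→φ2] = [1, 4]
r7 m[K→φ5] = [7000, 12600]
r7 m[A→φ1] = [1, 1]
r7 m[N→φ1] = [1, 1]
r7 m[S→φ0] = [12, 40]
r7 m[S→φ3] = [6804, 6300]
r7 m[S→φ4] = [9072, 10080]
r7 m[J→φ0] = [7, 5]
r7 m[J→φ1] = [4480, 10080]
r8 m[φ0→L] = [1400, 1120]
r8 m[φ0→S] = [2268, 1260]
r8 m[φ0→J] = [4480, 10080]
r8 m[φ1→A] = [40320, 50400]
r8 m[φ1→N] = [40320, 50400]
r8 m[φ1→J] = [7, 5]
r8 m[φ2→L] = [36, 28]
r8 m[φ2→K] = [7000, 12600]
r8 m[φ3→S] = [4, 8]
r8 m[φ4→S] = [3, 5]
r8 m[φ5→K] = [1, 4]
r8 m[L→φ0] = [36, 28]
r8 m[L→φ2] = [1400, 1120]
r8 m[K→φ2] = [1, 4]
r8 m[K→φ5] = [7000, 12600]
r8 m[A→φ1] = [1, 1]
r8 m[N→φ1] = [1, 1]
r8 m[S→φ0] = [12, 40]
r8 m[S→φ3] = [6804, 6300]
r8 m[S→φ4] = [9072, 10080]
r8 m[J→φ0] = [7, 5]
r8 m[J→φ1] = [4480, 10080]
fixed point reached at round 8
b[L] = ⊗ incoming = [50400, 31360]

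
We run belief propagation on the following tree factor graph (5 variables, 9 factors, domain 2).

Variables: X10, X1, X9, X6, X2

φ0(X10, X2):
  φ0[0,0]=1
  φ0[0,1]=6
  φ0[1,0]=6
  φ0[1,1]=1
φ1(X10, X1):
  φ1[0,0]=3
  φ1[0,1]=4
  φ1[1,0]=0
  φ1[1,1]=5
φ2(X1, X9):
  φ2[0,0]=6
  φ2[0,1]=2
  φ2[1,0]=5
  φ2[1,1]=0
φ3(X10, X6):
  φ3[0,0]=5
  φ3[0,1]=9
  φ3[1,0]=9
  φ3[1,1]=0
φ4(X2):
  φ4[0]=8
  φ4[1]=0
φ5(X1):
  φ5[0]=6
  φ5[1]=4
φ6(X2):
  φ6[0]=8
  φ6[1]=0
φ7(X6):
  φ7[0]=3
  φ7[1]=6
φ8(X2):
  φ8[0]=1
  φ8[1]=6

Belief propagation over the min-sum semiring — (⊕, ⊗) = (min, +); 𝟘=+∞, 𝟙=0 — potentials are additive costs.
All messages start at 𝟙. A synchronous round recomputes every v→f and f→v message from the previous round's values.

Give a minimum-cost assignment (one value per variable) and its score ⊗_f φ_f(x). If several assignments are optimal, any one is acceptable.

assignment: (X10=1, X1=0, X9=1, X6=1, X2=1); score = 21

init: all messages = 𝟙 over 2 values
r1 m[φ0→X10] = [1, 1]
r1 m[φ0→X2] = [1, 1]
r1 m[φ1→X10] = [3, 0]
r1 m[φ1→X1] = [0, 4]
r1 m[φ2→X1] = [2, 0]
r1 m[φ2→X9] = [5, 0]
r1 m[φ3→X10] = [5, 0]
r1 m[φ3→X6] = [5, 0]
r1 m[φ4→X2] = [8, 0]
r1 m[φ5→X1] = [6, 4]
r1 m[φ6→X2] = [8, 0]
r1 m[φ7→X6] = [3, 6]
r1 m[φ8→X2] = [1, 6]
r1 m[X10→φ0] = [0, 0]
r1 m[X10→φ1] = [0, 0]
r1 m[X10→φ3] = [0, 0]
r1 m[X1→φ1] = [0, 0]
r1 m[X1→φ2] = [0, 0]
r1 m[X1→φ5] = [0, 0]
r1 m[X9→φ2] = [0, 0]
r1 m[X6→φ3] = [0, 0]
r1 m[X6→φ7] = [0, 0]
r1 m[X2→φ0] = [0, 0]
r1 m[X2→φ4] = [0, 0]
r1 m[X2→φ6] = [0, 0]
r1 m[X2→φ8] = [0, 0]
r2 m[φ0→X10] = [1, 1]
r2 m[φ0→X2] = [1, 1]
r2 m[φ1→X10] = [3, 0]
r2 m[φ1→X1] = [0, 4]
r2 m[φ2→X1] = [2, 0]
r2 m[φ2→X9] = [5, 0]
r2 m[φ3→X10] = [5, 0]
r2 m[φ3→X6] = [5, 0]
r2 m[φ4→X2] = [8, 0]
r2 m[φ5→X1] = [6, 4]
r2 m[φ6→X2] = [8, 0]
r2 m[φ7→X6] = [3, 6]
r2 m[φ8→X2] = [1, 6]
r2 m[X10→φ0] = [8, 0]
r2 m[X10→φ1] = [6, 1]
r2 m[X10→φ3] = [4, 1]
r2 m[X1→φ1] = [8, 4]
r2 m[X1→φ2] = [6, 8]
r2 m[X1→φ5] = [2, 4]
r2 m[X9→φ2] = [0, 0]
r2 m[X6→φ3] = [3, 6]
r2 m[X6→φ7] = [5, 0]
r2 m[X2→φ0] = [17, 6]
r2 m[X2→φ4] = [10, 7]
r2 m[X2→φ6] = [10, 7]
r2 m[X2→φ8] = [17, 1]
r3 m[φ0→X10] = [12, 7]
r3 m[φ0→X2] = [6, 1]
r3 m[φ1→X10] = [8, 8]
r3 m[φ1→X1] = [1, 6]
r3 m[φ2→X1] = [2, 0]
r3 m[φ2→X9] = [12, 8]
r3 m[φ3→X10] = [8, 6]
r3 m[φ3→X6] = [9, 1]
r3 m[φ4→X2] = [8, 0]
r3 m[φ5→X1] = [6, 4]
r3 m[φ6→X2] = [8, 0]
r3 m[φ7→X6] = [3, 6]
r3 m[φ8→X2] = [1, 6]
r3 m[X10→φ0] = [8, 0]
r3 m[X10→φ1] = [6, 1]
r3 m[X10→φ3] = [4, 1]
r3 m[X1→φ1] = [8, 4]
r3 m[X1→φ2] = [6, 8]
r3 m[X1→φ5] = [2, 4]
r3 m[X9→φ2] = [0, 0]
r3 m[X6→φ3] = [3, 6]
r3 m[X6→φ7] = [5, 0]
r3 m[X2→φ0] = [17, 6]
r3 m[X2→φ4] = [10, 7]
r3 m[X2→φ6] = [10, 7]
r3 m[X2→φ8] = [17, 1]
r4 m[φ0→X10] = [12, 7]
r4 m[φ0→X2] = [6, 1]
r4 m[φ1→X10] = [8, 8]
r4 m[φ1→X1] = [1, 6]
r4 m[φ2→X1] = [2, 0]
r4 m[φ2→X9] = [12, 8]
r4 m[φ3→X10] = [8, 6]
r4 m[φ3→X6] = [9, 1]
r4 m[φ4→X2] = [8, 0]
r4 m[φ5→X1] = [6, 4]
r4 m[φ6→X2] = [8, 0]
r4 m[φ7→X6] = [3, 6]
r4 m[φ8→X2] = [1, 6]
r4 m[X10→φ0] = [16, 14]
r4 m[X10→φ1] = [20, 13]
r4 m[X10→φ3] = [20, 15]
r4 m[X1→φ1] = [8, 4]
r4 m[X1→φ2] = [7, 10]
r4 m[X1→φ5] = [3, 6]
r4 m[X9→φ2] = [0, 0]
r4 m[X6→φ3] = [3, 6]
r4 m[X6→φ7] = [9, 1]
r4 m[X2→φ0] = [17, 6]
r4 m[X2→φ4] = [15, 7]
r4 m[X2→φ6] = [15, 7]
r4 m[X2→φ8] = [22, 1]
r5 m[φ0→X10] = [12, 7]
r5 m[φ0→X2] = [17, 15]
r5 m[φ1→X10] = [8, 8]
r5 m[φ1→X1] = [13, 18]
r5 m[φ2→X1] = [2, 0]
r5 m[φ2→X9] = [13, 9]
r5 m[φ3→X10] = [8, 6]
r5 m[φ3→X6] = [24, 15]
r5 m[φ4→X2] = [8, 0]
r5 m[φ5→X1] = [6, 4]
r5 m[φ6→X2] = [8, 0]
r5 m[φ7→X6] = [3, 6]
r5 m[φ8→X2] = [1, 6]
r5 m[X10→φ0] = [16, 14]
r5 m[X10→φ1] = [20, 13]
r5 m[X10→φ3] = [20, 15]
r5 m[X1→φ1] = [8, 4]
r5 m[X1→φ2] = [7, 10]
r5 m[X1→φ5] = [3, 6]
r5 m[X9→φ2] = [0, 0]
r5 m[X6→φ3] = [3, 6]
r5 m[X6→φ7] = [9, 1]
r5 m[X2→φ0] = [17, 6]
r5 m[X2→φ4] = [15, 7]
r5 m[X2→φ6] = [15, 7]
r5 m[X2→φ8] = [22, 1]
r6 m[φ0→X10] = [12, 7]
r6 m[φ0→X2] = [17, 15]
r6 m[φ1→X10] = [8, 8]
r6 m[φ1→X1] = [13, 18]
r6 m[φ2→X1] = [2, 0]
r6 m[φ2→X9] = [13, 9]
r6 m[φ3→X10] = [8, 6]
r6 m[φ3→X6] = [24, 15]
r6 m[φ4→X2] = [8, 0]
r6 m[φ5→X1] = [6, 4]
r6 m[φ6→X2] = [8, 0]
r6 m[φ7→X6] = [3, 6]
r6 m[φ8→X2] = [1, 6]
r6 m[X10→φ0] = [16, 14]
r6 m[X10→φ1] = [20, 13]
r6 m[X10→φ3] = [20, 15]
r6 m[X1→φ1] = [8, 4]
r6 m[X1→φ2] = [19, 22]
r6 m[X1→φ5] = [15, 18]
r6 m[X9→φ2] = [0, 0]
r6 m[X6→φ3] = [3, 6]
r6 m[X6→φ7] = [24, 15]
r6 m[X2→φ0] = [17, 6]
r6 m[X2→φ4] = [26, 21]
r6 m[X2→φ6] = [26, 21]
r6 m[X2→φ8] = [33, 15]
r7 m[φ0→X10] = [12, 7]
r7 m[φ0→X2] = [17, 15]
r7 m[φ1→X10] = [8, 8]
r7 m[φ1→X1] = [13, 18]
r7 m[φ2→X1] = [2, 0]
r7 m[φ2→X9] = [25, 21]
r7 m[φ3→X10] = [8, 6]
r7 m[φ3→X6] = [24, 15]
r7 m[φ4→X2] = [8, 0]
r7 m[φ5→X1] = [6, 4]
r7 m[φ6→X2] = [8, 0]
r7 m[φ7→X6] = [3, 6]
r7 m[φ8→X2] = [1, 6]
r7 m[X10→φ0] = [16, 14]
r7 m[X10→φ1] = [20, 13]
r7 m[X10→φ3] = [20, 15]
r7 m[X1→φ1] = [8, 4]
r7 m[X1→φ2] = [19, 22]
r7 m[X1→φ5] = [15, 18]
r7 m[X9→φ2] = [0, 0]
r7 m[X6→φ3] = [3, 6]
r7 m[X6→φ7] = [24, 15]
r7 m[X2→φ0] = [17, 6]
r7 m[X2→φ4] = [26, 21]
r7 m[X2→φ6] = [26, 21]
r7 m[X2→φ8] = [33, 15]
r8 m[φ0→X10] = [12, 7]
r8 m[φ0→X2] = [17, 15]
r8 m[φ1→X10] = [8, 8]
r8 m[φ1→X1] = [13, 18]
r8 m[φ2→X1] = [2, 0]
r8 m[φ2→X9] = [25, 21]
r8 m[φ3→X10] = [8, 6]
r8 m[φ3→X6] = [24, 15]
r8 m[φ4→X2] = [8, 0]
r8 m[φ5→X1] = [6, 4]
r8 m[φ6→X2] = [8, 0]
r8 m[φ7→X6] = [3, 6]
r8 m[φ8→X2] = [1, 6]
r8 m[X10→φ0] = [16, 14]
r8 m[X10→φ1] = [20, 13]
r8 m[X10→φ3] = [20, 15]
r8 m[X1→φ1] = [8, 4]
r8 m[X1→φ2] = [19, 22]
r8 m[X1→φ5] = [15, 18]
r8 m[X9→φ2] = [0, 0]
r8 m[X6→φ3] = [3, 6]
r8 m[X6→φ7] = [24, 15]
r8 m[X2→φ0] = [17, 6]
r8 m[X2→φ4] = [26, 21]
r8 m[X2→φ6] = [26, 21]
r8 m[X2→φ8] = [33, 15]
fixed point reached at round 8
traceback from X10: (X10=1, X1=0, X9=1, X6=1, X2=1), score=21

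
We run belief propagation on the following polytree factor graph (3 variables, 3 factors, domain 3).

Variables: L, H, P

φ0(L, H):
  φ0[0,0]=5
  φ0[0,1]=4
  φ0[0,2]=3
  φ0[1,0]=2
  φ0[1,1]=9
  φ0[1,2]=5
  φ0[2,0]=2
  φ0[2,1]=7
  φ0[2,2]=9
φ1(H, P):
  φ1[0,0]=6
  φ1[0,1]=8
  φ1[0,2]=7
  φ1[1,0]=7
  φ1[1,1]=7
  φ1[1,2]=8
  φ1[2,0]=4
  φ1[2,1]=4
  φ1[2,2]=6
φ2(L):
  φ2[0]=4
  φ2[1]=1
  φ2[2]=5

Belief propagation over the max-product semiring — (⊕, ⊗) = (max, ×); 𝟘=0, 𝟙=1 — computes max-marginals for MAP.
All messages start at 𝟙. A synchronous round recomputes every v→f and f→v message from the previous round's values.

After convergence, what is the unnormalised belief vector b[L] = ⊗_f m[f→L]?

b[L] = [160, 72, 280]

init: all messages = 𝟙 over 3 values
r1 m[φ0→L] = [5, 9, 9]
r1 m[φ0→H] = [5, 9, 9]
r1 m[φ1→H] = [8, 8, 6]
r1 m[φ1→P] = [7, 8, 8]
r1 m[φ2→L] = [4, 1, 5]
r1 m[L→φ0] = [1, 1, 1]
r1 m[L→φ2] = [1, 1, 1]
r1 m[H→φ0] = [1, 1, 1]
r1 m[H→φ1] = [1, 1, 1]
r1 m[P→φ1] = [1, 1, 1]
r2 m[φ0→L] = [5, 9, 9]
r2 m[φ0→H] = [5, 9, 9]
r2 m[φ1→H] = [8, 8, 6]
r2 m[φ1→P] = [7, 8, 8]
r2 m[φ2→L] = [4, 1, 5]
r2 m[L→φ0] = [4, 1, 5]
r2 m[L→φ2] = [5, 9, 9]
r2 m[H→φ0] = [8, 8, 6]
r2 m[H→φ1] = [5, 9, 9]
r2 m[P→φ1] = [1, 1, 1]
r3 m[φ0→L] = [40, 72, 56]
r3 m[φ0→H] = [20, 35, 45]
r3 m[φ1→H] = [8, 8, 6]
r3 m[φ1→P] = [63, 63, 72]
r3 m[φ2→L] = [4, 1, 5]
r3 m[L→φ0] = [4, 1, 5]
r3 m[L→φ2] = [5, 9, 9]
r3 m[H→φ0] = [8, 8, 6]
r3 m[H→φ1] = [5, 9, 9]
r3 m[P→φ1] = [1, 1, 1]
r4 m[φ0→L] = [40, 72, 56]
r4 m[φ0→H] = [20, 35, 45]
r4 m[φ1→H] = [8, 8, 6]
r4 m[φ1→P] = [63, 63, 72]
r4 m[φ2→L] = [4, 1, 5]
r4 m[L→φ0] = [4, 1, 5]
r4 m[L→φ2] = [40, 72, 56]
r4 m[H→φ0] = [8, 8, 6]
r4 m[H→φ1] = [20, 35, 45]
r4 m[P→φ1] = [1, 1, 1]
r5 m[φ0→L] = [40, 72, 56]
r5 m[φ0→H] = [20, 35, 45]
r5 m[φ1→H] = [8, 8, 6]
r5 m[φ1→P] = [245, 245, 280]
r5 m[φ2→L] = [4, 1, 5]
r5 m[L→φ0] = [4, 1, 5]
r5 m[L→φ2] = [40, 72, 56]
r5 m[H→φ0] = [8, 8, 6]
r5 m[H→φ1] = [20, 35, 45]
r5 m[P→φ1] = [1, 1, 1]
r6 m[φ0→L] = [40, 72, 56]
r6 m[φ0→H] = [20, 35, 45]
r6 m[φ1→H] = [8, 8, 6]
r6 m[φ1→P] = [245, 245, 280]
r6 m[φ2→L] = [4, 1, 5]
r6 m[L→φ0] = [4, 1, 5]
r6 m[L→φ2] = [40, 72, 56]
r6 m[H→φ0] = [8, 8, 6]
r6 m[H→φ1] = [20, 35, 45]
r6 m[P→φ1] = [1, 1, 1]
fixed point reached at round 6
b[L] = ⊗ incoming = [160, 72, 280]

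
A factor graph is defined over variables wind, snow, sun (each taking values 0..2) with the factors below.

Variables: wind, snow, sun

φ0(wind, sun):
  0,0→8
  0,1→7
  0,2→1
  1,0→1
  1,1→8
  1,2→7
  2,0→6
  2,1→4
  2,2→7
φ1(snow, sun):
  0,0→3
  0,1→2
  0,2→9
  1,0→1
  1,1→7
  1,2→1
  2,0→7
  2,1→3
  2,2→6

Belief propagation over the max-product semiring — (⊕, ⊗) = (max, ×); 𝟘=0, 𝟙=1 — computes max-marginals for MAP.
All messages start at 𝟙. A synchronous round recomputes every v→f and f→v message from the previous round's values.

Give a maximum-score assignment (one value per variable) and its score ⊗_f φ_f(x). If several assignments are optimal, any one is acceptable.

init: all messages = 𝟙 over 3 values
r1 m[φ0→wind] = [8, 8, 7]
r1 m[φ0→sun] = [8, 8, 7]
r1 m[φ1→snow] = [9, 7, 7]
r1 m[φ1→sun] = [7, 7, 9]
r1 m[wind→φ0] = [1, 1, 1]
r1 m[snow→φ1] = [1, 1, 1]
r1 m[sun→φ0] = [1, 1, 1]
r1 m[sun→φ1] = [1, 1, 1]
r2 m[φ0→wind] = [8, 8, 7]
r2 m[φ0→sun] = [8, 8, 7]
r2 m[φ1→snow] = [9, 7, 7]
r2 m[φ1→sun] = [7, 7, 9]
r2 m[wind→φ0] = [1, 1, 1]
r2 m[snow→φ1] = [1, 1, 1]
r2 m[sun→φ0] = [7, 7, 9]
r2 m[sun→φ1] = [8, 8, 7]
r3 m[φ0→wind] = [56, 63, 63]
r3 m[φ0→sun] = [8, 8, 7]
r3 m[φ1→snow] = [63, 56, 56]
r3 m[φ1→sun] = [7, 7, 9]
r3 m[wind→φ0] = [1, 1, 1]
r3 m[snow→φ1] = [1, 1, 1]
r3 m[sun→φ0] = [7, 7, 9]
r3 m[sun→φ1] = [8, 8, 7]
r4 m[φ0→wind] = [56, 63, 63]
r4 m[φ0→sun] = [8, 8, 7]
r4 m[φ1→snow] = [63, 56, 56]
r4 m[φ1→sun] = [7, 7, 9]
r4 m[wind→φ0] = [1, 1, 1]
r4 m[snow→φ1] = [1, 1, 1]
r4 m[sun→φ0] = [7, 7, 9]
r4 m[sun→φ1] = [8, 8, 7]
fixed point reached at round 4
traceback from wind: (wind=1, snow=0, sun=2), score=63

assignment: (wind=1, snow=0, sun=2); score = 63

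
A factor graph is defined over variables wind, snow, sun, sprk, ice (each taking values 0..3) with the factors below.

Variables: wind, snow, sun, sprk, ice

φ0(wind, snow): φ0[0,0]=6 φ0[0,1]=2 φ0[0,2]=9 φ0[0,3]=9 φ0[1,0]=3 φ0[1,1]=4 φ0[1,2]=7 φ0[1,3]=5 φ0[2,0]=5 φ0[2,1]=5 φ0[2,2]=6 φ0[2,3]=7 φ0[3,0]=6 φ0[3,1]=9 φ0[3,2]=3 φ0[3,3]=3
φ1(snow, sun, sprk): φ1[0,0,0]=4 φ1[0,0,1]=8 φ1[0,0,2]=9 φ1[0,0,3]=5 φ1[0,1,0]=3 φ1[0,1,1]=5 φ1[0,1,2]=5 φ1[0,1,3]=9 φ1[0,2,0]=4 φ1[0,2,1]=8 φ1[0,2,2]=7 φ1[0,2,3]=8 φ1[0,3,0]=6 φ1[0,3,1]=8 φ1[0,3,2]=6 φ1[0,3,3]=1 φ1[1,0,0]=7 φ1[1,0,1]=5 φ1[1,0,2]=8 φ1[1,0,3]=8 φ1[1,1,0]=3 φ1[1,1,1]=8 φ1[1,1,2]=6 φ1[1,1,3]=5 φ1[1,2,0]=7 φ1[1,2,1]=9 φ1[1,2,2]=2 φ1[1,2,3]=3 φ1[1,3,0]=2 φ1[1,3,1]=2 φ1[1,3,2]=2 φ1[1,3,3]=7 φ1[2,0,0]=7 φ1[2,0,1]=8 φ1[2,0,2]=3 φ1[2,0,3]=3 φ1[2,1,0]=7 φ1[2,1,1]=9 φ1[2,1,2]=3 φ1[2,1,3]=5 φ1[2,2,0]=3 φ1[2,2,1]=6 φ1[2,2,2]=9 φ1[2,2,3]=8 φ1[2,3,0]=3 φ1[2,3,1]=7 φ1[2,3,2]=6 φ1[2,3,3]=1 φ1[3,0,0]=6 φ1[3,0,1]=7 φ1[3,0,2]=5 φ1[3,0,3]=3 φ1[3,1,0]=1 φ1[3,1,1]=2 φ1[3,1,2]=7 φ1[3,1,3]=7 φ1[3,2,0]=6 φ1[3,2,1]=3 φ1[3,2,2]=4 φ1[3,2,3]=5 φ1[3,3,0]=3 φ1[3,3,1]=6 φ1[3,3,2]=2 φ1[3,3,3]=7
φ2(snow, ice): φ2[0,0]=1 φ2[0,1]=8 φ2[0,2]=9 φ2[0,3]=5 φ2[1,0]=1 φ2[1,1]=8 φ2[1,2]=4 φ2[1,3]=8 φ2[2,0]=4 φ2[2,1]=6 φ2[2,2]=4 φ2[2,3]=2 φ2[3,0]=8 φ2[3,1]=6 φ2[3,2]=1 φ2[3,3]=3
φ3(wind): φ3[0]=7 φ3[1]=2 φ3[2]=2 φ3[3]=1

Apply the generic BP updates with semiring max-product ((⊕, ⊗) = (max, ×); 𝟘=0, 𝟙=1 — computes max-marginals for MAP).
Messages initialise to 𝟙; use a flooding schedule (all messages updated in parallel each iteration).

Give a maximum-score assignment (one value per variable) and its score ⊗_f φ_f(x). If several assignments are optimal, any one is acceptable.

assignment: (wind=0, snow=3, sun=0, sprk=1, ice=0); score = 3528

init: all messages = 𝟙 over 4 values
r1 m[φ0→wind] = [9, 7, 7, 9]
r1 m[φ0→snow] = [6, 9, 9, 9]
r1 m[φ1→snow] = [9, 9, 9, 7]
r1 m[φ1→sun] = [9, 9, 9, 8]
r1 m[φ1→sprk] = [7, 9, 9, 9]
r1 m[φ2→snow] = [9, 8, 6, 8]
r1 m[φ2→ice] = [8, 8, 9, 8]
r1 m[φ3→wind] = [7, 2, 2, 1]
r1 m[wind→φ0] = [1, 1, 1, 1]
r1 m[wind→φ3] = [1, 1, 1, 1]
r1 m[snow→φ0] = [1, 1, 1, 1]
r1 m[snow→φ1] = [1, 1, 1, 1]
r1 m[snow→φ2] = [1, 1, 1, 1]
r1 m[sun→φ1] = [1, 1, 1, 1]
r1 m[sprk→φ1] = [1, 1, 1, 1]
r1 m[ice→φ2] = [1, 1, 1, 1]
r2 m[φ0→wind] = [9, 7, 7, 9]
r2 m[φ0→snow] = [6, 9, 9, 9]
r2 m[φ1→snow] = [9, 9, 9, 7]
r2 m[φ1→sun] = [9, 9, 9, 8]
r2 m[φ1→sprk] = [7, 9, 9, 9]
r2 m[φ2→snow] = [9, 8, 6, 8]
r2 m[φ2→ice] = [8, 8, 9, 8]
r2 m[φ3→wind] = [7, 2, 2, 1]
r2 m[wind→φ0] = [7, 2, 2, 1]
r2 m[wind→φ3] = [9, 7, 7, 9]
r2 m[snow→φ0] = [81, 72, 54, 56]
r2 m[snow→φ1] = [54, 72, 54, 72]
r2 m[snow→φ2] = [54, 81, 81, 63]
r2 m[sun→φ1] = [1, 1, 1, 1]
r2 m[sprk→φ1] = [1, 1, 1, 1]
r2 m[ice→φ2] = [1, 1, 1, 1]
r3 m[φ0→wind] = [504, 378, 405, 648]
r3 m[φ0→snow] = [42, 14, 63, 63]
r3 m[φ1→snow] = [9, 9, 9, 7]
r3 m[φ1→sun] = [576, 576, 648, 504]
r3 m[φ1→sprk] = [504, 648, 576, 576]
r3 m[φ2→snow] = [9, 8, 6, 8]
r3 m[φ2→ice] = [504, 648, 486, 648]
r3 m[φ3→wind] = [7, 2, 2, 1]
r3 m[wind→φ0] = [7, 2, 2, 1]
r3 m[wind→φ3] = [9, 7, 7, 9]
r3 m[snow→φ0] = [81, 72, 54, 56]
r3 m[snow→φ1] = [54, 72, 54, 72]
r3 m[snow→φ2] = [54, 81, 81, 63]
r3 m[sun→φ1] = [1, 1, 1, 1]
r3 m[sprk→φ1] = [1, 1, 1, 1]
r3 m[ice→φ2] = [1, 1, 1, 1]
r4 m[φ0→wind] = [504, 378, 405, 648]
r4 m[φ0→snow] = [42, 14, 63, 63]
r4 m[φ1→snow] = [9, 9, 9, 7]
r4 m[φ1→sun] = [576, 576, 648, 504]
r4 m[φ1→sprk] = [504, 648, 576, 576]
r4 m[φ2→snow] = [9, 8, 6, 8]
r4 m[φ2→ice] = [504, 648, 486, 648]
r4 m[φ3→wind] = [7, 2, 2, 1]
r4 m[wind→φ0] = [7, 2, 2, 1]
r4 m[wind→φ3] = [504, 378, 405, 648]
r4 m[snow→φ0] = [81, 72, 54, 56]
r4 m[snow→φ1] = [378, 112, 378, 504]
r4 m[snow→φ2] = [378, 126, 567, 441]
r4 m[sun→φ1] = [1, 1, 1, 1]
r4 m[sprk→φ1] = [1, 1, 1, 1]
r4 m[ice→φ2] = [1, 1, 1, 1]
r5 m[φ0→wind] = [504, 378, 405, 648]
r5 m[φ0→snow] = [42, 14, 63, 63]
r5 m[φ1→snow] = [9, 9, 9, 7]
r5 m[φ1→sun] = [3528, 3528, 3402, 3528]
r5 m[φ1→sprk] = [3024, 3528, 3528, 3528]
r5 m[φ2→snow] = [9, 8, 6, 8]
r5 m[φ2→ice] = [3528, 3402, 3402, 1890]
r5 m[φ3→wind] = [7, 2, 2, 1]
r5 m[wind→φ0] = [7, 2, 2, 1]
r5 m[wind→φ3] = [504, 378, 405, 648]
r5 m[snow→φ0] = [81, 72, 54, 56]
r5 m[snow→φ1] = [378, 112, 378, 504]
r5 m[snow→φ2] = [378, 126, 567, 441]
r5 m[sun→φ1] = [1, 1, 1, 1]
r5 m[sprk→φ1] = [1, 1, 1, 1]
r5 m[ice→φ2] = [1, 1, 1, 1]
r6 m[φ0→wind] = [504, 378, 405, 648]
r6 m[φ0→snow] = [42, 14, 63, 63]
r6 m[φ1→snow] = [9, 9, 9, 7]
r6 m[φ1→sun] = [3528, 3528, 3402, 3528]
r6 m[φ1→sprk] = [3024, 3528, 3528, 3528]
r6 m[φ2→snow] = [9, 8, 6, 8]
r6 m[φ2→ice] = [3528, 3402, 3402, 1890]
r6 m[φ3→wind] = [7, 2, 2, 1]
r6 m[wind→φ0] = [7, 2, 2, 1]
r6 m[wind→φ3] = [504, 378, 405, 648]
r6 m[snow→φ0] = [81, 72, 54, 56]
r6 m[snow→φ1] = [378, 112, 378, 504]
r6 m[snow→φ2] = [378, 126, 567, 441]
r6 m[sun→φ1] = [1, 1, 1, 1]
r6 m[sprk→φ1] = [1, 1, 1, 1]
r6 m[ice→φ2] = [1, 1, 1, 1]
fixed point reached at round 6
traceback from wind: (wind=0, snow=3, sun=0, sprk=1, ice=0), score=3528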